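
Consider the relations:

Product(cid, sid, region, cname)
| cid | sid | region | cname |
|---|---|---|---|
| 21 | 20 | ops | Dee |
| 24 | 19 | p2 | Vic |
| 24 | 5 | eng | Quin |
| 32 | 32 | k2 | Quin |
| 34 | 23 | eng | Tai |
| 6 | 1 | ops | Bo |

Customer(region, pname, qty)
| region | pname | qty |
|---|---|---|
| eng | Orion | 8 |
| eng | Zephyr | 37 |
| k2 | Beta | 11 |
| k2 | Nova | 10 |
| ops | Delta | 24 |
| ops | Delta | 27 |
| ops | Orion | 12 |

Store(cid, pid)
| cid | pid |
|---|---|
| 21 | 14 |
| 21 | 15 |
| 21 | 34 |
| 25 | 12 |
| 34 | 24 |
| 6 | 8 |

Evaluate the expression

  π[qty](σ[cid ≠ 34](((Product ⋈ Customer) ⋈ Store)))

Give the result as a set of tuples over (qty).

{12, 24, 27}

Natural join on region: {(21, 20, ops, Dee, Delta, 24), (21, 20, ops, Dee, Delta, 27), (21, 20, ops, Dee, Orion, 12), (24, 5, eng, Quin, Orion, 8), (24, 5, eng, Quin, Zephyr, 37), (32, 32, k2, Quin, Beta, 11), (32, 32, k2, Quin, Nova, 10), (34, 23, eng, Tai, Orion, 8), (34, 23, eng, Tai, Zephyr, 37), (6, 1, ops, Bo, Delta, 24), (6, 1, ops, Bo, Delta, 27), (6, 1, ops, Bo, Orion, 12)}
Natural join on cid: {(21, 20, ops, Dee, Delta, 24, 14), (21, 20, ops, Dee, Delta, 24, 15), (21, 20, ops, Dee, Delta, 24, 34), (21, 20, ops, Dee, Delta, 27, 14), (21, 20, ops, Dee, Delta, 27, 15), (21, 20, ops, Dee, Delta, 27, 34), (21, 20, ops, Dee, Orion, 12, 14), (21, 20, ops, Dee, Orion, 12, 15), (21, 20, ops, Dee, Orion, 12, 34), (34, 23, eng, Tai, Orion, 8, 24), (34, 23, eng, Tai, Zephyr, 37, 24), (6, 1, ops, Bo, Delta, 24, 8), (6, 1, ops, Bo, Delta, 27, 8), (6, 1, ops, Bo, Orion, 12, 8)}
Apply σ_{cid ≠ 34}; surviving tuples: {(21, 20, ops, Dee, Delta, 24, 14), (21, 20, ops, Dee, Delta, 24, 15), (21, 20, ops, Dee, Delta, 24, 34), (21, 20, ops, Dee, Delta, 27, 14), (21, 20, ops, Dee, Delta, 27, 15), (21, 20, ops, Dee, Delta, 27, 34), (21, 20, ops, Dee, Orion, 12, 14), (21, 20, ops, Dee, Orion, 12, 15), (21, 20, ops, Dee, Orion, 12, 34), (6, 1, ops, Bo, Delta, 24, 8), (6, 1, ops, Bo, Delta, 27, 8), (6, 1, ops, Bo, Orion, 12, 8)}
Keep only column(s) qty (9 duplicate(s) eliminated): {12, 24, 27}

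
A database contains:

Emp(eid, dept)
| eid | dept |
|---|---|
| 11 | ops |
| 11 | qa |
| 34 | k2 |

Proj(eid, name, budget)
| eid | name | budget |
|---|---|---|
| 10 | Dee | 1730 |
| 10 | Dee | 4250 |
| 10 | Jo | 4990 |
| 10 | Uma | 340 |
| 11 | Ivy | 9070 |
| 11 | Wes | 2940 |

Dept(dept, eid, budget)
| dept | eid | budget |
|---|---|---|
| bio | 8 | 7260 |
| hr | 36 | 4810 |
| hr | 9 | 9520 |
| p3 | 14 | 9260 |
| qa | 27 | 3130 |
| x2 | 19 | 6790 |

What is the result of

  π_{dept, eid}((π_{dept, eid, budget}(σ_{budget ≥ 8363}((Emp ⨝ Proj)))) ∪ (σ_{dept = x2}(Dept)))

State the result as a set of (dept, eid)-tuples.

{(ops, 11), (qa, 11), (x2, 19)}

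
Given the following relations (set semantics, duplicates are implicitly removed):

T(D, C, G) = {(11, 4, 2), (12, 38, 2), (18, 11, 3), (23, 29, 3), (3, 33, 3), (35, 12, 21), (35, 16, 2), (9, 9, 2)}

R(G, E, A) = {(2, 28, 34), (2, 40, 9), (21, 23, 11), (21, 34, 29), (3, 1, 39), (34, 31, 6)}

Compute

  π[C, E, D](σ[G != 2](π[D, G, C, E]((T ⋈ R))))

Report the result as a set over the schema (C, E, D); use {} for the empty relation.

Natural join on G: {(11, 4, 2, 28, 34), (11, 4, 2, 40, 9), (12, 38, 2, 28, 34), (12, 38, 2, 40, 9), (18, 11, 3, 1, 39), (23, 29, 3, 1, 39), (3, 33, 3, 1, 39), (35, 12, 21, 23, 11), (35, 12, 21, 34, 29), (35, 16, 2, 28, 34), (35, 16, 2, 40, 9), (9, 9, 2, 28, 34), (9, 9, 2, 40, 9)}
π[D, G, C, E]: project onto (D, G, C, E) → {(11, 2, 4, 28), (11, 2, 4, 40), (12, 2, 38, 28), (12, 2, 38, 40), (18, 3, 11, 1), (23, 3, 29, 1), (3, 3, 33, 1), (35, 2, 16, 28), (35, 2, 16, 40), (35, 21, 12, 23), (35, 21, 12, 34), (9, 2, 9, 28), (9, 2, 9, 40)}
Apply σ_{G != 2}; surviving tuples: {(18, 3, 11, 1), (23, 3, 29, 1), (3, 3, 33, 1), (35, 21, 12, 23), (35, 21, 12, 34)}
π[C, E, D]: project onto (C, E, D) → {(11, 1, 18), (12, 23, 35), (12, 34, 35), (29, 1, 23), (33, 1, 3)}

{(11, 1, 18), (12, 23, 35), (12, 34, 35), (29, 1, 23), (33, 1, 3)}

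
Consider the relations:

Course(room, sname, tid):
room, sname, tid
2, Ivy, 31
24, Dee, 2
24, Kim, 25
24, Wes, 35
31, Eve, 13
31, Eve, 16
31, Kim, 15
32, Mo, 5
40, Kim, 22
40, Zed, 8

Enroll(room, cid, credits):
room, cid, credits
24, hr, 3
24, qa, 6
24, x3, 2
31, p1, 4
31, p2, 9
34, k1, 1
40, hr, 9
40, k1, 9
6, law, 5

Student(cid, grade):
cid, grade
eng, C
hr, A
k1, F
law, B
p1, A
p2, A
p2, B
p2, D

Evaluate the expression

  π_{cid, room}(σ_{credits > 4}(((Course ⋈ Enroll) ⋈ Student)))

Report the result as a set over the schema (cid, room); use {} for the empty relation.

Natural join on room: {(24, Dee, 2, hr, 3), (24, Dee, 2, qa, 6), (24, Dee, 2, x3, 2), (24, Kim, 25, hr, 3), (24, Kim, 25, qa, 6), (24, Kim, 25, x3, 2), (24, Wes, 35, hr, 3), (24, Wes, 35, qa, 6), (24, Wes, 35, x3, 2), (31, Eve, 13, p1, 4), (31, Eve, 13, p2, 9), (31, Eve, 16, p1, 4), (31, Eve, 16, p2, 9), (31, Kim, 15, p1, 4), (31, Kim, 15, p2, 9), (40, Kim, 22, hr, 9), (40, Kim, 22, k1, 9), (40, Zed, 8, hr, 9), (40, Zed, 8, k1, 9)}
Natural join on cid: {(24, Dee, 2, hr, 3, A), (24, Kim, 25, hr, 3, A), (24, Wes, 35, hr, 3, A), (31, Eve, 13, p1, 4, A), (31, Eve, 13, p2, 9, A), (31, Eve, 13, p2, 9, B), (31, Eve, 13, p2, 9, D), (31, Eve, 16, p1, 4, A), (31, Eve, 16, p2, 9, A), (31, Eve, 16, p2, 9, B), (31, Eve, 16, p2, 9, D), (31, Kim, 15, p1, 4, A), (31, Kim, 15, p2, 9, A), (31, Kim, 15, p2, 9, B), (31, Kim, 15, p2, 9, D), (40, Kim, 22, hr, 9, A), (40, Kim, 22, k1, 9, F), (40, Zed, 8, hr, 9, A), (40, Zed, 8, k1, 9, F)}
Selection credits > 4: {(31, Eve, 13, p2, 9, A), (31, Eve, 13, p2, 9, B), (31, Eve, 13, p2, 9, D), (31, Eve, 16, p2, 9, A), (31, Eve, 16, p2, 9, B), (31, Eve, 16, p2, 9, D), (31, Kim, 15, p2, 9, A), (31, Kim, 15, p2, 9, B), (31, Kim, 15, p2, 9, D), (40, Kim, 22, hr, 9, A), (40, Kim, 22, k1, 9, F), (40, Zed, 8, hr, 9, A), (40, Zed, 8, k1, 9, F)}
π[cid, room]: project onto (cid, room) (10 duplicate(s) eliminated) → {(hr, 40), (k1, 40), (p2, 31)}

{(hr, 40), (k1, 40), (p2, 31)}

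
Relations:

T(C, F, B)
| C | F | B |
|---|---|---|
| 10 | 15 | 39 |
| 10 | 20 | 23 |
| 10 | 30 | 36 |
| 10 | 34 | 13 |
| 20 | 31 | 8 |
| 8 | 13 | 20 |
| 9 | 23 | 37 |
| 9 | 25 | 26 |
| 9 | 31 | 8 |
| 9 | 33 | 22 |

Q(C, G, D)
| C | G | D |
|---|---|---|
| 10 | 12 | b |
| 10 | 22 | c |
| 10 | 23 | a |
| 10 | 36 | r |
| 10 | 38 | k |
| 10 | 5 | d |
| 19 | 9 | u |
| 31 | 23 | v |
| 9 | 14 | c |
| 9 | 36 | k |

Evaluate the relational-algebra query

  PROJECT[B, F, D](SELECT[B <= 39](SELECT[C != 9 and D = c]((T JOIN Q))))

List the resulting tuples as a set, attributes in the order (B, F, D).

{(13, 34, c), (23, 20, c), (36, 30, c), (39, 15, c)}

Joining T and Q on C yields {(10, 15, 39, 12, b), (10, 15, 39, 22, c), (10, 15, 39, 23, a), (10, 15, 39, 36, r), (10, 15, 39, 38, k), (10, 15, 39, 5, d), (10, 20, 23, 12, b), (10, 20, 23, 22, c), (10, 20, 23, 23, a), (10, 20, 23, 36, r), (10, 20, 23, 38, k), (10, 20, 23, 5, d), (10, 30, 36, 12, b), (10, 30, 36, 22, c), (10, 30, 36, 23, a), (10, 30, 36, 36, r), (10, 30, 36, 38, k), (10, 30, 36, 5, d), (10, 34, 13, 12, b), (10, 34, 13, 22, c), (10, 34, 13, 23, a), (10, 34, 13, 36, r), (10, 34, 13, 38, k), (10, 34, 13, 5, d), (9, 23, 37, 14, c), (9, 23, 37, 36, k), (9, 25, 26, 14, c), (9, 25, 26, 36, k), (9, 31, 8, 14, c), (9, 31, 8, 36, k), (9, 33, 22, 14, c), (9, 33, 22, 36, k)}.
Filtering on C != 9 and D = c leaves {(10, 15, 39, 22, c), (10, 20, 23, 22, c), (10, 30, 36, 22, c), (10, 34, 13, 22, c)}.
Filtering on B <= 39 leaves {(10, 15, 39, 22, c), (10, 20, 23, 22, c), (10, 30, 36, 22, c), (10, 34, 13, 22, c)}.
Projecting to B, F, D: {(13, 34, c), (23, 20, c), (36, 30, c), (39, 15, c)}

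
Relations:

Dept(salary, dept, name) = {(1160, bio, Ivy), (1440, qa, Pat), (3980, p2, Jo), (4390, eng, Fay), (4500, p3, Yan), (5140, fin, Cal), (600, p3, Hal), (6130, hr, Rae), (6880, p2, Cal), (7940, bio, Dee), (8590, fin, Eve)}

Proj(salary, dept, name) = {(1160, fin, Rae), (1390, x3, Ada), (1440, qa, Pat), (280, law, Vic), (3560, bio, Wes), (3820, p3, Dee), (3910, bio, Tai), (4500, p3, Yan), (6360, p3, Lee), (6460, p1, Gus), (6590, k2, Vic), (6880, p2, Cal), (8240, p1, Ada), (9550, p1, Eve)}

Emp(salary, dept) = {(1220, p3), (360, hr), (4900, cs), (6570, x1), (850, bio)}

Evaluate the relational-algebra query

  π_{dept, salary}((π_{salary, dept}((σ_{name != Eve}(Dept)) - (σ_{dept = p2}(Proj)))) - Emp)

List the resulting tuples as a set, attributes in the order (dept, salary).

Filtering on name != Eve leaves {(1160, bio, Ivy), (1440, qa, Pat), (3980, p2, Jo), (4390, eng, Fay), (4500, p3, Yan), (5140, fin, Cal), (600, p3, Hal), (6130, hr, Rae), (6880, p2, Cal), (7940, bio, Dee)}.
Filtering on dept = p2 leaves {(6880, p2, Cal)}.
Set difference of the two operands is {(1160, bio, Ivy), (1440, qa, Pat), (3980, p2, Jo), (4390, eng, Fay), (4500, p3, Yan), (5140, fin, Cal), (600, p3, Hal), (6130, hr, Rae), (7940, bio, Dee)}.
Projecting to salary, dept: {(1160, bio), (1440, qa), (3980, p2), (4390, eng), (4500, p3), (5140, fin), (600, p3), (6130, hr), (7940, bio)}
Set difference of the two operands is {(1160, bio), (1440, qa), (3980, p2), (4390, eng), (4500, p3), (5140, fin), (600, p3), (6130, hr), (7940, bio)}.
Projecting to dept, salary: {(bio, 1160), (bio, 7940), (eng, 4390), (fin, 5140), (hr, 6130), (p2, 3980), (p3, 4500), (p3, 600), (qa, 1440)}

{(bio, 1160), (bio, 7940), (eng, 4390), (fin, 5140), (hr, 6130), (p2, 3980), (p3, 4500), (p3, 600), (qa, 1440)}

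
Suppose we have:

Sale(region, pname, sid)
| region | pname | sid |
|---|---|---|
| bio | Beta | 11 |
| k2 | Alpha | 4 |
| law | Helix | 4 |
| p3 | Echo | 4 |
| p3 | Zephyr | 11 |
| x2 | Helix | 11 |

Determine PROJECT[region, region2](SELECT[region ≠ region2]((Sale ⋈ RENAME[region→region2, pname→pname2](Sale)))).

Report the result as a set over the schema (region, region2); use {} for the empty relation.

ρ[region→region2, pname→pname2]: schema becomes (region2, pname2, sid); tuples unchanged.
Natural join on sid: {(bio, Beta, 11, bio, Beta), (bio, Beta, 11, p3, Zephyr), (bio, Beta, 11, x2, Helix), (k2, Alpha, 4, k2, Alpha), (k2, Alpha, 4, law, Helix), (k2, Alpha, 4, p3, Echo), (law, Helix, 4, k2, Alpha), (law, Helix, 4, law, Helix), (law, Helix, 4, p3, Echo), (p3, Echo, 4, k2, Alpha), (p3, Echo, 4, law, Helix), (p3, Echo, 4, p3, Echo), (p3, Zephyr, 11, bio, Beta), (p3, Zephyr, 11, p3, Zephyr), (p3, Zephyr, 11, x2, Helix), (x2, Helix, 11, bio, Beta), (x2, Helix, 11, p3, Zephyr), (x2, Helix, 11, x2, Helix)}
Apply σ_{region ≠ region2}; surviving tuples: {(bio, Beta, 11, p3, Zephyr), (bio, Beta, 11, x2, Helix), (k2, Alpha, 4, law, Helix), (k2, Alpha, 4, p3, Echo), (law, Helix, 4, k2, Alpha), (law, Helix, 4, p3, Echo), (p3, Echo, 4, k2, Alpha), (p3, Echo, 4, law, Helix), (p3, Zephyr, 11, bio, Beta), (p3, Zephyr, 11, x2, Helix), (x2, Helix, 11, bio, Beta), (x2, Helix, 11, p3, Zephyr)}
π_{region, region2} gives {(bio, p3), (bio, x2), (k2, law), (k2, p3), (law, k2), (law, p3), (p3, bio), (p3, k2), (p3, law), (p3, x2), (x2, bio), (x2, p3)}.

{(bio, p3), (bio, x2), (k2, law), (k2, p3), (law, k2), (law, p3), (p3, bio), (p3, k2), (p3, law), (p3, x2), (x2, bio), (x2, p3)}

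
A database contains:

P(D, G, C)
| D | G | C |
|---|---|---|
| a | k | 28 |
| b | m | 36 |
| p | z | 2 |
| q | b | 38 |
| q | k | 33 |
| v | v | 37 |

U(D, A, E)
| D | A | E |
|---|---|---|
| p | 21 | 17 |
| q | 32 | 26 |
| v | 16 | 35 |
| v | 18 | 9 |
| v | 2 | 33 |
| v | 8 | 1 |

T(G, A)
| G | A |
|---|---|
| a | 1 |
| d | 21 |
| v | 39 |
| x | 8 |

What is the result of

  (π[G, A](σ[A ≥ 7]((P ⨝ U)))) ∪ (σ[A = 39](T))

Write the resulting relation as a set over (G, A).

{(b, 32), (k, 32), (v, 16), (v, 18), (v, 39), (v, 8), (z, 21)}

P ⋈ U (natural join on D): {(p, z, 2, 21, 17), (q, b, 38, 32, 26), (q, k, 33, 32, 26), (v, v, 37, 16, 35), (v, v, 37, 18, 9), (v, v, 37, 2, 33), (v, v, 37, 8, 1)}
Apply σ_{A ≥ 7}; surviving tuples: {(p, z, 2, 21, 17), (q, b, 38, 32, 26), (q, k, 33, 32, 26), (v, v, 37, 16, 35), (v, v, 37, 18, 9), (v, v, 37, 8, 1)}
Projecting to G, A: {(b, 32), (k, 32), (v, 16), (v, 18), (v, 8), (z, 21)}
Apply σ_{A = 39}; surviving tuples: {(v, 39)}
Union: {(b, 32), (k, 32), (v, 16), (v, 18), (v, 8), (z, 21)} with {(v, 39)} → {(b, 32), (k, 32), (v, 16), (v, 18), (v, 39), (v, 8), (z, 21)}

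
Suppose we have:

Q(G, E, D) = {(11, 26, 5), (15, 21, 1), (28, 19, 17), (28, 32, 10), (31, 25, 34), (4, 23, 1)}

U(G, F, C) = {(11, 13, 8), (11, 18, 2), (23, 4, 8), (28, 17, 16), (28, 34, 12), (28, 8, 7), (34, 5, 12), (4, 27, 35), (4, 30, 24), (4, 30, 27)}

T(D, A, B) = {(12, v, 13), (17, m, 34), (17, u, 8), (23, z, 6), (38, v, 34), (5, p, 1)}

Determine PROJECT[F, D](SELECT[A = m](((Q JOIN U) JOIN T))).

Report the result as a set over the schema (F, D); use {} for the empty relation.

{(17, 17), (34, 17), (8, 17)}

Natural join on G: {(11, 26, 5, 13, 8), (11, 26, 5, 18, 2), (28, 19, 17, 17, 16), (28, 19, 17, 34, 12), (28, 19, 17, 8, 7), (28, 32, 10, 17, 16), (28, 32, 10, 34, 12), (28, 32, 10, 8, 7), (4, 23, 1, 27, 35), (4, 23, 1, 30, 24), (4, 23, 1, 30, 27)}
Natural join on D: {(11, 26, 5, 13, 8, p, 1), (11, 26, 5, 18, 2, p, 1), (28, 19, 17, 17, 16, m, 34), (28, 19, 17, 17, 16, u, 8), (28, 19, 17, 34, 12, m, 34), (28, 19, 17, 34, 12, u, 8), (28, 19, 17, 8, 7, m, 34), (28, 19, 17, 8, 7, u, 8)}
Apply σ_{A = m}; surviving tuples: {(28, 19, 17, 17, 16, m, 34), (28, 19, 17, 34, 12, m, 34), (28, 19, 17, 8, 7, m, 34)}
π[F, D]: project onto (F, D) → {(17, 17), (34, 17), (8, 17)}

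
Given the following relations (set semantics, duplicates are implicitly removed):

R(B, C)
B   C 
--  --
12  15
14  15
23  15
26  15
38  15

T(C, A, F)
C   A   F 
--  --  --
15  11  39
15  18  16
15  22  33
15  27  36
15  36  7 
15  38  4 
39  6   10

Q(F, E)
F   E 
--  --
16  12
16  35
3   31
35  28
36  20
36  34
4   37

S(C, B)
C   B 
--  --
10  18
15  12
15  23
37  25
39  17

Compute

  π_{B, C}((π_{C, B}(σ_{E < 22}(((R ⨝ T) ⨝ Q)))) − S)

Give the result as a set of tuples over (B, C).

{(14, 15), (26, 15), (38, 15)}

Joining R and T on C yields {(12, 15, 11, 39), (12, 15, 18, 16), (12, 15, 22, 33), (12, 15, 27, 36), (12, 15, 36, 7), (12, 15, 38, 4), (14, 15, 11, 39), (14, 15, 18, 16), (14, 15, 22, 33), (14, 15, 27, 36), (14, 15, 36, 7), (14, 15, 38, 4), (23, 15, 11, 39), (23, 15, 18, 16), (23, 15, 22, 33), (23, 15, 27, 36), (23, 15, 36, 7), (23, 15, 38, 4), (26, 15, 11, 39), (26, 15, 18, 16), (26, 15, 22, 33), (26, 15, 27, 36), (26, 15, 36, 7), (26, 15, 38, 4), (38, 15, 11, 39), (38, 15, 18, 16), (38, 15, 22, 33), (38, 15, 27, 36), (38, 15, 36, 7), (38, 15, 38, 4)}.
Joining (R ⨝ T) and Q on F yields {(12, 15, 18, 16, 12), (12, 15, 18, 16, 35), (12, 15, 27, 36, 20), (12, 15, 27, 36, 34), (12, 15, 38, 4, 37), (14, 15, 18, 16, 12), (14, 15, 18, 16, 35), (14, 15, 27, 36, 20), (14, 15, 27, 36, 34), (14, 15, 38, 4, 37), (23, 15, 18, 16, 12), (23, 15, 18, 16, 35), (23, 15, 27, 36, 20), (23, 15, 27, 36, 34), (23, 15, 38, 4, 37), (26, 15, 18, 16, 12), (26, 15, 18, 16, 35), (26, 15, 27, 36, 20), (26, 15, 27, 36, 34), (26, 15, 38, 4, 37), (38, 15, 18, 16, 12), (38, 15, 18, 16, 35), (38, 15, 27, 36, 20), (38, 15, 27, 36, 34), (38, 15, 38, 4, 37)}.
Selection E < 22: {(12, 15, 18, 16, 12), (12, 15, 27, 36, 20), (14, 15, 18, 16, 12), (14, 15, 27, 36, 20), (23, 15, 18, 16, 12), (23, 15, 27, 36, 20), (26, 15, 18, 16, 12), (26, 15, 27, 36, 20), (38, 15, 18, 16, 12), (38, 15, 27, 36, 20)}
Keep only column(s) C, B (5 duplicate(s) eliminated): {(15, 12), (15, 14), (15, 23), (15, 26), (15, 38)}
Difference: {(15, 12), (15, 14), (15, 23), (15, 26), (15, 38)} with {(10, 18), (15, 12), (15, 23), (37, 25), (39, 17)} → {(15, 14), (15, 26), (15, 38)}
Keep only column(s) B, C: {(14, 15), (26, 15), (38, 15)}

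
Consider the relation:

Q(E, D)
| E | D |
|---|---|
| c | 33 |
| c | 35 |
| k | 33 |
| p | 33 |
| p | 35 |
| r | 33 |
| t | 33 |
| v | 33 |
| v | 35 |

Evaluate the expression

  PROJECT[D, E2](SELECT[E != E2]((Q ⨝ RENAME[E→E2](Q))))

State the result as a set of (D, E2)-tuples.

{(33, c), (33, k), (33, p), (33, r), (33, t), (33, v), (35, c), (35, p), (35, v)}

ρ[E→E2]: schema becomes (E2, D); tuples unchanged.
Natural join on D: {(c, 33, c), (c, 33, k), (c, 33, p), (c, 33, r), (c, 33, t), (c, 33, v), (c, 35, c), (c, 35, p), (c, 35, v), (k, 33, c), (k, 33, k), (k, 33, p), (k, 33, r), (k, 33, t), (k, 33, v), (p, 33, c), (p, 33, k), (p, 33, p), (p, 33, r), (p, 33, t), (p, 33, v), (p, 35, c), (p, 35, p), (p, 35, v), (r, 33, c), (r, 33, k), (r, 33, p), (r, 33, r), (r, 33, t), (r, 33, v), (t, 33, c), (t, 33, k), (t, 33, p), (t, 33, r), (t, 33, t), (t, 33, v), (v, 33, c), (v, 33, k), (v, 33, p), (v, 33, r), (v, 33, t), (v, 33, v), (v, 35, c), (v, 35, p), (v, 35, v)}
Selection E != E2: {(c, 33, k), (c, 33, p), (c, 33, r), (c, 33, t), (c, 33, v), (c, 35, p), (c, 35, v), (k, 33, c), (k, 33, p), (k, 33, r), (k, 33, t), (k, 33, v), (p, 33, c), (p, 33, k), (p, 33, r), (p, 33, t), (p, 33, v), (p, 35, c), (p, 35, v), (r, 33, c), (r, 33, k), (r, 33, p), (r, 33, t), (r, 33, v), (t, 33, c), (t, 33, k), (t, 33, p), (t, 33, r), (t, 33, v), (v, 33, c), (v, 33, k), (v, 33, p), (v, 33, r), (v, 33, t), (v, 35, c), (v, 35, p)}
π[D, E2]: project onto (D, E2) (27 duplicate(s) eliminated) → {(33, c), (33, k), (33, p), (33, r), (33, t), (33, v), (35, c), (35, p), (35, v)}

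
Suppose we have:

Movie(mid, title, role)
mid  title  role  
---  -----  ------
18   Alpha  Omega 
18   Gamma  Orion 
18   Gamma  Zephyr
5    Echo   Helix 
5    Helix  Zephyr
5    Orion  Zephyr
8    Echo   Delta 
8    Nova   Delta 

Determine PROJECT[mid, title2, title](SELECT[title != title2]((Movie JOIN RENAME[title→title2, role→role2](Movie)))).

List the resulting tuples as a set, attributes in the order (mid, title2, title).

{(18, Alpha, Gamma), (18, Gamma, Alpha), (5, Echo, Helix), (5, Echo, Orion), (5, Helix, Echo), (5, Helix, Orion), (5, Orion, Echo), (5, Orion, Helix), (8, Echo, Nova), (8, Nova, Echo)}

ρ[title→title2, role→role2]: schema becomes (mid, title2, role2); tuples unchanged.
Natural join on mid: {(18, Alpha, Omega, Alpha, Omega), (18, Alpha, Omega, Gamma, Orion), (18, Alpha, Omega, Gamma, Zephyr), (18, Gamma, Orion, Alpha, Omega), (18, Gamma, Orion, Gamma, Orion), (18, Gamma, Orion, Gamma, Zephyr), (18, Gamma, Zephyr, Alpha, Omega), (18, Gamma, Zephyr, Gamma, Orion), (18, Gamma, Zephyr, Gamma, Zephyr), (5, Echo, Helix, Echo, Helix), (5, Echo, Helix, Helix, Zephyr), (5, Echo, Helix, Orion, Zephyr), (5, Helix, Zephyr, Echo, Helix), (5, Helix, Zephyr, Helix, Zephyr), (5, Helix, Zephyr, Orion, Zephyr), (5, Orion, Zephyr, Echo, Helix), (5, Orion, Zephyr, Helix, Zephyr), (5, Orion, Zephyr, Orion, Zephyr), (8, Echo, Delta, Echo, Delta), (8, Echo, Delta, Nova, Delta), (8, Nova, Delta, Echo, Delta), (8, Nova, Delta, Nova, Delta)}
Selection title != title2: {(18, Alpha, Omega, Gamma, Orion), (18, Alpha, Omega, Gamma, Zephyr), (18, Gamma, Orion, Alpha, Omega), (18, Gamma, Zephyr, Alpha, Omega), (5, Echo, Helix, Helix, Zephyr), (5, Echo, Helix, Orion, Zephyr), (5, Helix, Zephyr, Echo, Helix), (5, Helix, Zephyr, Orion, Zephyr), (5, Orion, Zephyr, Echo, Helix), (5, Orion, Zephyr, Helix, Zephyr), (8, Echo, Delta, Nova, Delta), (8, Nova, Delta, Echo, Delta)}
π_{mid, title2, title} gives {(18, Alpha, Gamma), (18, Gamma, Alpha), (5, Echo, Helix), (5, Echo, Orion), (5, Helix, Echo), (5, Helix, Orion), (5, Orion, Echo), (5, Orion, Helix), (8, Echo, Nova), (8, Nova, Echo)} (2 duplicate(s) eliminated).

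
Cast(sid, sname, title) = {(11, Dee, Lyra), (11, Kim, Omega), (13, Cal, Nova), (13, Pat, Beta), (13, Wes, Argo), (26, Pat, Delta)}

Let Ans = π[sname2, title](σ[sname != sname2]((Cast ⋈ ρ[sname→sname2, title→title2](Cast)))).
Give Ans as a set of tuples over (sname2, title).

{(Cal, Argo), (Cal, Beta), (Dee, Omega), (Kim, Lyra), (Pat, Argo), (Pat, Nova), (Wes, Beta), (Wes, Nova)}

ρ[sname→sname2, title→title2]: schema becomes (sid, sname2, title2); tuples unchanged.
Joining Cast and ρ[sname→sname2, title→title2](Cast) on sid yields {(11, Dee, Lyra, Dee, Lyra), (11, Dee, Lyra, Kim, Omega), (11, Kim, Omega, Dee, Lyra), (11, Kim, Omega, Kim, Omega), (13, Cal, Nova, Cal, Nova), (13, Cal, Nova, Pat, Beta), (13, Cal, Nova, Wes, Argo), (13, Pat, Beta, Cal, Nova), (13, Pat, Beta, Pat, Beta), (13, Pat, Beta, Wes, Argo), (13, Wes, Argo, Cal, Nova), (13, Wes, Argo, Pat, Beta), (13, Wes, Argo, Wes, Argo), (26, Pat, Delta, Pat, Delta)}.
Filtering on sname != sname2 leaves {(11, Dee, Lyra, Kim, Omega), (11, Kim, Omega, Dee, Lyra), (13, Cal, Nova, Pat, Beta), (13, Cal, Nova, Wes, Argo), (13, Pat, Beta, Cal, Nova), (13, Pat, Beta, Wes, Argo), (13, Wes, Argo, Cal, Nova), (13, Wes, Argo, Pat, Beta)}.
Keep only column(s) sname2, title: {(Cal, Argo), (Cal, Beta), (Dee, Omega), (Kim, Lyra), (Pat, Argo), (Pat, Nova), (Wes, Beta), (Wes, Nova)}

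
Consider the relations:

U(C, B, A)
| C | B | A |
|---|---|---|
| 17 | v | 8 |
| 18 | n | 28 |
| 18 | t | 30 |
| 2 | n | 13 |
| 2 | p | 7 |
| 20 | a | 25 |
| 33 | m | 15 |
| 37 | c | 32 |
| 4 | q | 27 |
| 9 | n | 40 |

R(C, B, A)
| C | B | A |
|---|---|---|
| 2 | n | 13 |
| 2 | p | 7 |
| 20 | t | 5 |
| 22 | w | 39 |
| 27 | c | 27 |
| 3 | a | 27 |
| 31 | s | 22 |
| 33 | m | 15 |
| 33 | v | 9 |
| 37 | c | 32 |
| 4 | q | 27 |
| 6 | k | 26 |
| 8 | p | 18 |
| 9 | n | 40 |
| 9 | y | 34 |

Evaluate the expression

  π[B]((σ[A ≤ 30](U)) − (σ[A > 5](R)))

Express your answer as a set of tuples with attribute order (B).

{a, n, t, v}

Filtering on A ≤ 30 leaves {(17, v, 8), (18, n, 28), (18, t, 30), (2, n, 13), (2, p, 7), (20, a, 25), (33, m, 15), (4, q, 27)}.
Filtering on A > 5 leaves {(2, n, 13), (2, p, 7), (22, w, 39), (27, c, 27), (3, a, 27), (31, s, 22), (33, m, 15), (33, v, 9), (37, c, 32), (4, q, 27), (6, k, 26), (8, p, 18), (9, n, 40), (9, y, 34)}.
Taking the difference: {(17, v, 8), (18, n, 28), (18, t, 30), (20, a, 25)}
Keep only column(s) B: {a, n, t, v}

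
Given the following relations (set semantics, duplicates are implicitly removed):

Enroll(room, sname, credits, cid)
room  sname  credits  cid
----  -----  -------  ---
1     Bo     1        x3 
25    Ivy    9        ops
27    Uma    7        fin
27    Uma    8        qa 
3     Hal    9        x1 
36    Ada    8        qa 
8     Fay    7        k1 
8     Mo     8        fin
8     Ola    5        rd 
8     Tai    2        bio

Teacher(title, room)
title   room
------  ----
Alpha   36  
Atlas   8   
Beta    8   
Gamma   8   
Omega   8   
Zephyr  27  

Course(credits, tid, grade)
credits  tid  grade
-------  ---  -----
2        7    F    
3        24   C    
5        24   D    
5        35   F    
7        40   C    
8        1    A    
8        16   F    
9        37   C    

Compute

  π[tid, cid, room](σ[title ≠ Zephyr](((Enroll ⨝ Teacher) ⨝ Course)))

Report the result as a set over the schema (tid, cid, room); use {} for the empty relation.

Enroll ⋈ Teacher (natural join on room): {(27, Uma, 7, fin, Zephyr), (27, Uma, 8, qa, Zephyr), (36, Ada, 8, qa, Alpha), (8, Fay, 7, k1, Atlas), (8, Fay, 7, k1, Beta), (8, Fay, 7, k1, Gamma), (8, Fay, 7, k1, Omega), (8, Mo, 8, fin, Atlas), (8, Mo, 8, fin, Beta), (8, Mo, 8, fin, Gamma), (8, Mo, 8, fin, Omega), (8, Ola, 5, rd, Atlas), (8, Ola, 5, rd, Beta), (8, Ola, 5, rd, Gamma), (8, Ola, 5, rd, Omega), (8, Tai, 2, bio, Atlas), (8, Tai, 2, bio, Beta), (8, Tai, 2, bio, Gamma), (8, Tai, 2, bio, Omega)}
(Enroll ⨝ Teacher) ⋈ Course (natural join on credits): {(27, Uma, 7, fin, Zephyr, 40, C), (27, Uma, 8, qa, Zephyr, 1, A), (27, Uma, 8, qa, Zephyr, 16, F), (36, Ada, 8, qa, Alpha, 1, A), (36, Ada, 8, qa, Alpha, 16, F), (8, Fay, 7, k1, Atlas, 40, C), (8, Fay, 7, k1, Beta, 40, C), (8, Fay, 7, k1, Gamma, 40, C), (8, Fay, 7, k1, Omega, 40, C), (8, Mo, 8, fin, Atlas, 1, A), (8, Mo, 8, fin, Atlas, 16, F), (8, Mo, 8, fin, Beta, 1, A), (8, Mo, 8, fin, Beta, 16, F), (8, Mo, 8, fin, Gamma, 1, A), (8, Mo, 8, fin, Gamma, 16, F), (8, Mo, 8, fin, Omega, 1, A), (8, Mo, 8, fin, Omega, 16, F), (8, Ola, 5, rd, Atlas, 24, D), (8, Ola, 5, rd, Atlas, 35, F), (8, Ola, 5, rd, Beta, 24, D), (8, Ola, 5, rd, Beta, 35, F), (8, Ola, 5, rd, Gamma, 24, D), (8, Ola, 5, rd, Gamma, 35, F), (8, Ola, 5, rd, Omega, 24, D), (8, Ola, 5, rd, Omega, 35, F), (8, Tai, 2, bio, Atlas, 7, F), (8, Tai, 2, bio, Beta, 7, F), (8, Tai, 2, bio, Gamma, 7, F), (8, Tai, 2, bio, Omega, 7, F)}
Apply σ_{title ≠ Zephyr}; surviving tuples: {(36, Ada, 8, qa, Alpha, 1, A), (36, Ada, 8, qa, Alpha, 16, F), (8, Fay, 7, k1, Atlas, 40, C), (8, Fay, 7, k1, Beta, 40, C), (8, Fay, 7, k1, Gamma, 40, C), (8, Fay, 7, k1, Omega, 40, C), (8, Mo, 8, fin, Atlas, 1, A), (8, Mo, 8, fin, Atlas, 16, F), (8, Mo, 8, fin, Beta, 1, A), (8, Mo, 8, fin, Beta, 16, F), (8, Mo, 8, fin, Gamma, 1, A), (8, Mo, 8, fin, Gamma, 16, F), (8, Mo, 8, fin, Omega, 1, A), (8, Mo, 8, fin, Omega, 16, F), (8, Ola, 5, rd, Atlas, 24, D), (8, Ola, 5, rd, Atlas, 35, F), (8, Ola, 5, rd, Beta, 24, D), (8, Ola, 5, rd, Beta, 35, F), (8, Ola, 5, rd, Gamma, 24, D), (8, Ola, 5, rd, Gamma, 35, F), (8, Ola, 5, rd, Omega, 24, D), (8, Ola, 5, rd, Omega, 35, F), (8, Tai, 2, bio, Atlas, 7, F), (8, Tai, 2, bio, Beta, 7, F), (8, Tai, 2, bio, Gamma, 7, F), (8, Tai, 2, bio, Omega, 7, F)}
Keep only column(s) tid, cid, room (18 duplicate(s) eliminated): {(1, fin, 8), (1, qa, 36), (16, fin, 8), (16, qa, 36), (24, rd, 8), (35, rd, 8), (40, k1, 8), (7, bio, 8)}

{(1, fin, 8), (1, qa, 36), (16, fin, 8), (16, qa, 36), (24, rd, 8), (35, rd, 8), (40, k1, 8), (7, bio, 8)}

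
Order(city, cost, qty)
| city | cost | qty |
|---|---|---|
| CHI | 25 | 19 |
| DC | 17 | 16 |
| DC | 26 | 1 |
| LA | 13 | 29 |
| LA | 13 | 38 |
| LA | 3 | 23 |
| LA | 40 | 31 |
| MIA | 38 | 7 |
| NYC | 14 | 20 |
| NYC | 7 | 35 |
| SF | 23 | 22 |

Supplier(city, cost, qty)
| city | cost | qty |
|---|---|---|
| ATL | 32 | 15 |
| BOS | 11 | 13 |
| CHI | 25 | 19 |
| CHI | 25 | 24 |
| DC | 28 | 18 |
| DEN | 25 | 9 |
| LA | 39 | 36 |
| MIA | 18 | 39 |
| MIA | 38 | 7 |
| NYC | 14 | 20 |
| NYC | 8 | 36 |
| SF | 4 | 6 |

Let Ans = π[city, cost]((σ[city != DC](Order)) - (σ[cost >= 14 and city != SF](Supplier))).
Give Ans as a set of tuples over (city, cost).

{(LA, 13), (LA, 3), (LA, 40), (NYC, 7), (SF, 23)}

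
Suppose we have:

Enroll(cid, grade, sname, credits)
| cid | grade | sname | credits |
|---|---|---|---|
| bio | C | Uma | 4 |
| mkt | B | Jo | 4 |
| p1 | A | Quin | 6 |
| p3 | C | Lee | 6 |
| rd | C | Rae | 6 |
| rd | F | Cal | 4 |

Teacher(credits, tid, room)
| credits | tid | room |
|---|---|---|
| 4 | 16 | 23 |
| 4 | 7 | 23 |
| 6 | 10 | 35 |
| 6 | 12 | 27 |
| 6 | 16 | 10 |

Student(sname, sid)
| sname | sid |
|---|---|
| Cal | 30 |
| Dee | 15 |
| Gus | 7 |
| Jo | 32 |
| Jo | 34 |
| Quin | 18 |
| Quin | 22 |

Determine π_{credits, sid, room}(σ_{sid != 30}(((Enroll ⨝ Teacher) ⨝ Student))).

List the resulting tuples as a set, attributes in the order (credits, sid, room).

{(4, 32, 23), (4, 34, 23), (6, 18, 10), (6, 18, 27), (6, 18, 35), (6, 22, 10), (6, 22, 27), (6, 22, 35)}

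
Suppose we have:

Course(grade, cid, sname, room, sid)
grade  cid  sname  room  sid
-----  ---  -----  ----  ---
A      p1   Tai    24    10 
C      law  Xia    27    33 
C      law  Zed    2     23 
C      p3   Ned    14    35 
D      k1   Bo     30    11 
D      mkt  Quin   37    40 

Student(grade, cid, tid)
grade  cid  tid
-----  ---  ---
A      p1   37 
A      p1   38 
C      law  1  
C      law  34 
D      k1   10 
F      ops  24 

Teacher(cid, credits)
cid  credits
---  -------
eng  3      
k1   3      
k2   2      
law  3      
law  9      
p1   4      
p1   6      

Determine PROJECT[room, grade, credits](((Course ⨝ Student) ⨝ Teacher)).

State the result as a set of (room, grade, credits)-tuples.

{(2, C, 3), (2, C, 9), (24, A, 4), (24, A, 6), (27, C, 3), (27, C, 9), (30, D, 3)}

Natural join on grade, cid: {(A, p1, Tai, 24, 10, 37), (A, p1, Tai, 24, 10, 38), (C, law, Xia, 27, 33, 1), (C, law, Xia, 27, 33, 34), (C, law, Zed, 2, 23, 1), (C, law, Zed, 2, 23, 34), (D, k1, Bo, 30, 11, 10)}
Natural join on cid: {(A, p1, Tai, 24, 10, 37, 4), (A, p1, Tai, 24, 10, 37, 6), (A, p1, Tai, 24, 10, 38, 4), (A, p1, Tai, 24, 10, 38, 6), (C, law, Xia, 27, 33, 1, 3), (C, law, Xia, 27, 33, 1, 9), (C, law, Xia, 27, 33, 34, 3), (C, law, Xia, 27, 33, 34, 9), (C, law, Zed, 2, 23, 1, 3), (C, law, Zed, 2, 23, 1, 9), (C, law, Zed, 2, 23, 34, 3), (C, law, Zed, 2, 23, 34, 9), (D, k1, Bo, 30, 11, 10, 3)}
Projecting to room, grade, credits (6 duplicate(s) eliminated): {(2, C, 3), (2, C, 9), (24, A, 4), (24, A, 6), (27, C, 3), (27, C, 9), (30, D, 3)}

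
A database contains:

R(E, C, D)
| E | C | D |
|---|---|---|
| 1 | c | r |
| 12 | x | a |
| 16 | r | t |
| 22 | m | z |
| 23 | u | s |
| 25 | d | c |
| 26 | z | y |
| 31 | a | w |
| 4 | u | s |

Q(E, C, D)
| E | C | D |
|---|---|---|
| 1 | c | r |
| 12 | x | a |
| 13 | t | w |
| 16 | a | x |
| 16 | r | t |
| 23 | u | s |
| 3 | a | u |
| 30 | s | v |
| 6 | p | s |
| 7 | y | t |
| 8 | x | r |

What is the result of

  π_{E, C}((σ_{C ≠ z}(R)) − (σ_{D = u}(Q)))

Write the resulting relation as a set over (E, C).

Apply σ_{C ≠ z}; surviving tuples: {(1, c, r), (12, x, a), (16, r, t), (22, m, z), (23, u, s), (25, d, c), (31, a, w), (4, u, s)}
Apply σ_{D = u}; surviving tuples: {(3, a, u)}
Set difference of the two operands is {(1, c, r), (12, x, a), (16, r, t), (22, m, z), (23, u, s), (25, d, c), (31, a, w), (4, u, s)}.
π[E, C]: project onto (E, C) → {(1, c), (12, x), (16, r), (22, m), (23, u), (25, d), (31, a), (4, u)}

{(1, c), (12, x), (16, r), (22, m), (23, u), (25, d), (31, a), (4, u)}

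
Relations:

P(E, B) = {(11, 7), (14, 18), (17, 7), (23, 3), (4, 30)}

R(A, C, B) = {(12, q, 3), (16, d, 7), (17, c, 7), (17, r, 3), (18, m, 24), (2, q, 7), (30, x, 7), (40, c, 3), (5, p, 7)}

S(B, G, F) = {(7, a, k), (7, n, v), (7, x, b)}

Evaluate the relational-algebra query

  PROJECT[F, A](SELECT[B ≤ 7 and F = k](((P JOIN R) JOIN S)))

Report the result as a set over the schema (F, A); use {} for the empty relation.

P ⋈ R (natural join on B): {(11, 7, 16, d), (11, 7, 17, c), (11, 7, 2, q), (11, 7, 30, x), (11, 7, 5, p), (17, 7, 16, d), (17, 7, 17, c), (17, 7, 2, q), (17, 7, 30, x), (17, 7, 5, p), (23, 3, 12, q), (23, 3, 17, r), (23, 3, 40, c)}
(P JOIN R) ⋈ S (natural join on B): {(11, 7, 16, d, a, k), (11, 7, 16, d, n, v), (11, 7, 16, d, x, b), (11, 7, 17, c, a, k), (11, 7, 17, c, n, v), (11, 7, 17, c, x, b), (11, 7, 2, q, a, k), (11, 7, 2, q, n, v), (11, 7, 2, q, x, b), (11, 7, 30, x, a, k), (11, 7, 30, x, n, v), (11, 7, 30, x, x, b), (11, 7, 5, p, a, k), (11, 7, 5, p, n, v), (11, 7, 5, p, x, b), (17, 7, 16, d, a, k), (17, 7, 16, d, n, v), (17, 7, 16, d, x, b), (17, 7, 17, c, a, k), (17, 7, 17, c, n, v), (17, 7, 17, c, x, b), (17, 7, 2, q, a, k), (17, 7, 2, q, n, v), (17, 7, 2, q, x, b), (17, 7, 30, x, a, k), (17, 7, 30, x, n, v), (17, 7, 30, x, x, b), (17, 7, 5, p, a, k), (17, 7, 5, p, n, v), (17, 7, 5, p, x, b)}
Selection B ≤ 7 and F = k: {(11, 7, 16, d, a, k), (11, 7, 17, c, a, k), (11, 7, 2, q, a, k), (11, 7, 30, x, a, k), (11, 7, 5, p, a, k), (17, 7, 16, d, a, k), (17, 7, 17, c, a, k), (17, 7, 2, q, a, k), (17, 7, 30, x, a, k), (17, 7, 5, p, a, k)}
π_{F, A} gives {(k, 16), (k, 17), (k, 2), (k, 30), (k, 5)} (5 duplicate(s) eliminated).

{(k, 16), (k, 17), (k, 2), (k, 30), (k, 5)}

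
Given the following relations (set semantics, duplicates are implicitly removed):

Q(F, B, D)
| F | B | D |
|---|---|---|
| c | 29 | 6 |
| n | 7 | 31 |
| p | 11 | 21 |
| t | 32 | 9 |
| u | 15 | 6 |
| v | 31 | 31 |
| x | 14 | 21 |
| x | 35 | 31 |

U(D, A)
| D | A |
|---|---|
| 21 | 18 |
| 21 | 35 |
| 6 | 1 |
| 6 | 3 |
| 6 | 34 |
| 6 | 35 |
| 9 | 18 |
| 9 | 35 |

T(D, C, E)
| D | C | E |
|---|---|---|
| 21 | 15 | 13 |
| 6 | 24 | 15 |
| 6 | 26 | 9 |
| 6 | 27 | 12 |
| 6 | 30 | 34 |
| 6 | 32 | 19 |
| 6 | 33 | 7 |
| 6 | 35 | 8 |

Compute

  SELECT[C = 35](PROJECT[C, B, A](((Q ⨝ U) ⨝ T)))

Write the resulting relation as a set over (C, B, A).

{(35, 15, 1), (35, 15, 3), (35, 15, 34), (35, 15, 35), (35, 29, 1), (35, 29, 3), (35, 29, 34), (35, 29, 35)}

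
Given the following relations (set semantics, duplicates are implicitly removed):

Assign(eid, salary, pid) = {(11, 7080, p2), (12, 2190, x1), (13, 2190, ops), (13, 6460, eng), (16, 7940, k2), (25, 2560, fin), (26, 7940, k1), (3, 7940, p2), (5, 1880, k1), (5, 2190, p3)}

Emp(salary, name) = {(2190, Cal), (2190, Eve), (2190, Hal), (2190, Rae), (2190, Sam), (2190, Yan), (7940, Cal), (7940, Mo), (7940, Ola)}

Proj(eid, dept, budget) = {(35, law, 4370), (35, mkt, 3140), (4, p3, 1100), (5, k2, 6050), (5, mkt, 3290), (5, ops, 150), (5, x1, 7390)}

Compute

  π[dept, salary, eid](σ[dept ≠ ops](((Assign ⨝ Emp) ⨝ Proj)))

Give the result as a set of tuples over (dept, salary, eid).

Natural join on salary: {(12, 2190, x1, Cal), (12, 2190, x1, Eve), (12, 2190, x1, Hal), (12, 2190, x1, Rae), (12, 2190, x1, Sam), (12, 2190, x1, Yan), (13, 2190, ops, Cal), (13, 2190, ops, Eve), (13, 2190, ops, Hal), (13, 2190, ops, Rae), (13, 2190, ops, Sam), (13, 2190, ops, Yan), (16, 7940, k2, Cal), (16, 7940, k2, Mo), (16, 7940, k2, Ola), (26, 7940, k1, Cal), (26, 7940, k1, Mo), (26, 7940, k1, Ola), (3, 7940, p2, Cal), (3, 7940, p2, Mo), (3, 7940, p2, Ola), (5, 2190, p3, Cal), (5, 2190, p3, Eve), (5, 2190, p3, Hal), (5, 2190, p3, Rae), (5, 2190, p3, Sam), (5, 2190, p3, Yan)}
Natural join on eid: {(5, 2190, p3, Cal, k2, 6050), (5, 2190, p3, Cal, mkt, 3290), (5, 2190, p3, Cal, ops, 150), (5, 2190, p3, Cal, x1, 7390), (5, 2190, p3, Eve, k2, 6050), (5, 2190, p3, Eve, mkt, 3290), (5, 2190, p3, Eve, ops, 150), (5, 2190, p3, Eve, x1, 7390), (5, 2190, p3, Hal, k2, 6050), (5, 2190, p3, Hal, mkt, 3290), (5, 2190, p3, Hal, ops, 150), (5, 2190, p3, Hal, x1, 7390), (5, 2190, p3, Rae, k2, 6050), (5, 2190, p3, Rae, mkt, 3290), (5, 2190, p3, Rae, ops, 150), (5, 2190, p3, Rae, x1, 7390), (5, 2190, p3, Sam, k2, 6050), (5, 2190, p3, Sam, mkt, 3290), (5, 2190, p3, Sam, ops, 150), (5, 2190, p3, Sam, x1, 7390), (5, 2190, p3, Yan, k2, 6050), (5, 2190, p3, Yan, mkt, 3290), (5, 2190, p3, Yan, ops, 150), (5, 2190, p3, Yan, x1, 7390)}
Selection dept ≠ ops: {(5, 2190, p3, Cal, k2, 6050), (5, 2190, p3, Cal, mkt, 3290), (5, 2190, p3, Cal, x1, 7390), (5, 2190, p3, Eve, k2, 6050), (5, 2190, p3, Eve, mkt, 3290), (5, 2190, p3, Eve, x1, 7390), (5, 2190, p3, Hal, k2, 6050), (5, 2190, p3, Hal, mkt, 3290), (5, 2190, p3, Hal, x1, 7390), (5, 2190, p3, Rae, k2, 6050), (5, 2190, p3, Rae, mkt, 3290), (5, 2190, p3, Rae, x1, 7390), (5, 2190, p3, Sam, k2, 6050), (5, 2190, p3, Sam, mkt, 3290), (5, 2190, p3, Sam, x1, 7390), (5, 2190, p3, Yan, k2, 6050), (5, 2190, p3, Yan, mkt, 3290), (5, 2190, p3, Yan, x1, 7390)}
π[dept, salary, eid]: project onto (dept, salary, eid) (15 duplicate(s) eliminated) → {(k2, 2190, 5), (mkt, 2190, 5), (x1, 2190, 5)}

{(k2, 2190, 5), (mkt, 2190, 5), (x1, 2190, 5)}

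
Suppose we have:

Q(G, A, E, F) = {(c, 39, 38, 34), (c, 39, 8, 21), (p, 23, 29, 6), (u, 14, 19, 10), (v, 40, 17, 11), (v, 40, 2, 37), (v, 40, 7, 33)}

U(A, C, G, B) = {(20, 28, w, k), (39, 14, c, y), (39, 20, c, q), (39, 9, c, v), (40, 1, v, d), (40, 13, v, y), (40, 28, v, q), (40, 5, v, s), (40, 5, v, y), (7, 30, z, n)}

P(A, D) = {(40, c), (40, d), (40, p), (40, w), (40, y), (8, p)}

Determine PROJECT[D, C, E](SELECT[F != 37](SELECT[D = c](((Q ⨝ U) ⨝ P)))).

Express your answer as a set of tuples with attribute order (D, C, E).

Q ⋈ U (natural join on G, A): {(c, 39, 38, 34, 14, y), (c, 39, 38, 34, 20, q), (c, 39, 38, 34, 9, v), (c, 39, 8, 21, 14, y), (c, 39, 8, 21, 20, q), (c, 39, 8, 21, 9, v), (v, 40, 17, 11, 1, d), (v, 40, 17, 11, 13, y), (v, 40, 17, 11, 28, q), (v, 40, 17, 11, 5, s), (v, 40, 17, 11, 5, y), (v, 40, 2, 37, 1, d), (v, 40, 2, 37, 13, y), (v, 40, 2, 37, 28, q), (v, 40, 2, 37, 5, s), (v, 40, 2, 37, 5, y), (v, 40, 7, 33, 1, d), (v, 40, 7, 33, 13, y), (v, 40, 7, 33, 28, q), (v, 40, 7, 33, 5, s), (v, 40, 7, 33, 5, y)}
(Q ⨝ U) ⋈ P (natural join on A): {(v, 40, 17, 11, 1, d, c), (v, 40, 17, 11, 1, d, d), (v, 40, 17, 11, 1, d, p), (v, 40, 17, 11, 1, d, w), (v, 40, 17, 11, 1, d, y), (v, 40, 17, 11, 13, y, c), (v, 40, 17, 11, 13, y, d), (v, 40, 17, 11, 13, y, p), (v, 40, 17, 11, 13, y, w), (v, 40, 17, 11, 13, y, y), (v, 40, 17, 11, 28, q, c), (v, 40, 17, 11, 28, q, d), (v, 40, 17, 11, 28, q, p), (v, 40, 17, 11, 28, q, w), (v, 40, 17, 11, 28, q, y), (v, 40, 17, 11, 5, s, c), (v, 40, 17, 11, 5, s, d), (v, 40, 17, 11, 5, s, p), (v, 40, 17, 11, 5, s, w), (v, 40, 17, 11, 5, s, y), (v, 40, 17, 11, 5, y, c), (v, 40, 17, 11, 5, y, d), (v, 40, 17, 11, 5, y, p), (v, 40, 17, 11, 5, y, w), (v, 40, 17, 11, 5, y, y), (v, 40, 2, 37, 1, d, c), (v, 40, 2, 37, 1, d, d), (v, 40, 2, 37, 1, d, p), (v, 40, 2, 37, 1, d, w), (v, 40, 2, 37, 1, d, y), (v, 40, 2, 37, 13, y, c), (v, 40, 2, 37, 13, y, d), (v, 40, 2, 37, 13, y, p), (v, 40, 2, 37, 13, y, w), (v, 40, 2, 37, 13, y, y), (v, 40, 2, 37, 28, q, c), (v, 40, 2, 37, 28, q, d), (v, 40, 2, 37, 28, q, p), (v, 40, 2, 37, 28, q, w), (v, 40, 2, 37, 28, q, y), (v, 40, 2, 37, 5, s, c), (v, 40, 2, 37, 5, s, d), (v, 40, 2, 37, 5, s, p), (v, 40, 2, 37, 5, s, w), (v, 40, 2, 37, 5, s, y), (v, 40, 2, 37, 5, y, c), (v, 40, 2, 37, 5, y, d), (v, 40, 2, 37, 5, y, p), (v, 40, 2, 37, 5, y, w), (v, 40, 2, 37, 5, y, y), (v, 40, 7, 33, 1, d, c), (v, 40, 7, 33, 1, d, d), (v, 40, 7, 33, 1, d, p), (v, 40, 7, 33, 1, d, w), (v, 40, 7, 33, 1, d, y), (v, 40, 7, 33, 13, y, c), (v, 40, 7, 33, 13, y, d), (v, 40, 7, 33, 13, y, p), (v, 40, 7, 33, 13, y, w), (v, 40, 7, 33, 13, y, y), (v, 40, 7, 33, 28, q, c), (v, 40, 7, 33, 28, q, d), (v, 40, 7, 33, 28, q, p), (v, 40, 7, 33, 28, q, w), (v, 40, 7, 33, 28, q, y), (v, 40, 7, 33, 5, s, c), (v, 40, 7, 33, 5, s, d), (v, 40, 7, 33, 5, s, p), (v, 40, 7, 33, 5, s, w), (v, 40, 7, 33, 5, s, y), (v, 40, 7, 33, 5, y, c), (v, 40, 7, 33, 5, y, d), (v, 40, 7, 33, 5, y, p), (v, 40, 7, 33, 5, y, w), (v, 40, 7, 33, 5, y, y)}
Selection D = c: {(v, 40, 17, 11, 1, d, c), (v, 40, 17, 11, 13, y, c), (v, 40, 17, 11, 28, q, c), (v, 40, 17, 11, 5, s, c), (v, 40, 17, 11, 5, y, c), (v, 40, 2, 37, 1, d, c), (v, 40, 2, 37, 13, y, c), (v, 40, 2, 37, 28, q, c), (v, 40, 2, 37, 5, s, c), (v, 40, 2, 37, 5, y, c), (v, 40, 7, 33, 1, d, c), (v, 40, 7, 33, 13, y, c), (v, 40, 7, 33, 28, q, c), (v, 40, 7, 33, 5, s, c), (v, 40, 7, 33, 5, y, c)}
Selection F != 37: {(v, 40, 17, 11, 1, d, c), (v, 40, 17, 11, 13, y, c), (v, 40, 17, 11, 28, q, c), (v, 40, 17, 11, 5, s, c), (v, 40, 17, 11, 5, y, c), (v, 40, 7, 33, 1, d, c), (v, 40, 7, 33, 13, y, c), (v, 40, 7, 33, 28, q, c), (v, 40, 7, 33, 5, s, c), (v, 40, 7, 33, 5, y, c)}
π[D, C, E]: project onto (D, C, E) (2 duplicate(s) eliminated) → {(c, 1, 17), (c, 1, 7), (c, 13, 17), (c, 13, 7), (c, 28, 17), (c, 28, 7), (c, 5, 17), (c, 5, 7)}

{(c, 1, 17), (c, 1, 7), (c, 13, 17), (c, 13, 7), (c, 28, 17), (c, 28, 7), (c, 5, 17), (c, 5, 7)}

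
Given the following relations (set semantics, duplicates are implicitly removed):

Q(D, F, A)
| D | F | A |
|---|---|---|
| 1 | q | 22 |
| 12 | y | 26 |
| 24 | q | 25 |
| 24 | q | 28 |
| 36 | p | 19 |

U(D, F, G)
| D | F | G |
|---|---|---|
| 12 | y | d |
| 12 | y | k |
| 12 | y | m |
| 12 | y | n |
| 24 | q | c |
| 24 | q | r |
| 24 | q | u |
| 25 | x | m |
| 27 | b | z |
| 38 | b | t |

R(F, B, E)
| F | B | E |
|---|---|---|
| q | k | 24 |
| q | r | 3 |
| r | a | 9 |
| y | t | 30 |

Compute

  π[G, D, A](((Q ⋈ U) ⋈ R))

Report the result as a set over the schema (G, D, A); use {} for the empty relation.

{(c, 24, 25), (c, 24, 28), (d, 12, 26), (k, 12, 26), (m, 12, 26), (n, 12, 26), (r, 24, 25), (r, 24, 28), (u, 24, 25), (u, 24, 28)}

Q ⋈ U (natural join on D, F): {(12, y, 26, d), (12, y, 26, k), (12, y, 26, m), (12, y, 26, n), (24, q, 25, c), (24, q, 25, r), (24, q, 25, u), (24, q, 28, c), (24, q, 28, r), (24, q, 28, u)}
(Q ⋈ U) ⋈ R (natural join on F): {(12, y, 26, d, t, 30), (12, y, 26, k, t, 30), (12, y, 26, m, t, 30), (12, y, 26, n, t, 30), (24, q, 25, c, k, 24), (24, q, 25, c, r, 3), (24, q, 25, r, k, 24), (24, q, 25, r, r, 3), (24, q, 25, u, k, 24), (24, q, 25, u, r, 3), (24, q, 28, c, k, 24), (24, q, 28, c, r, 3), (24, q, 28, r, k, 24), (24, q, 28, r, r, 3), (24, q, 28, u, k, 24), (24, q, 28, u, r, 3)}
Keep only column(s) G, D, A (6 duplicate(s) eliminated): {(c, 24, 25), (c, 24, 28), (d, 12, 26), (k, 12, 26), (m, 12, 26), (n, 12, 26), (r, 24, 25), (r, 24, 28), (u, 24, 25), (u, 24, 28)}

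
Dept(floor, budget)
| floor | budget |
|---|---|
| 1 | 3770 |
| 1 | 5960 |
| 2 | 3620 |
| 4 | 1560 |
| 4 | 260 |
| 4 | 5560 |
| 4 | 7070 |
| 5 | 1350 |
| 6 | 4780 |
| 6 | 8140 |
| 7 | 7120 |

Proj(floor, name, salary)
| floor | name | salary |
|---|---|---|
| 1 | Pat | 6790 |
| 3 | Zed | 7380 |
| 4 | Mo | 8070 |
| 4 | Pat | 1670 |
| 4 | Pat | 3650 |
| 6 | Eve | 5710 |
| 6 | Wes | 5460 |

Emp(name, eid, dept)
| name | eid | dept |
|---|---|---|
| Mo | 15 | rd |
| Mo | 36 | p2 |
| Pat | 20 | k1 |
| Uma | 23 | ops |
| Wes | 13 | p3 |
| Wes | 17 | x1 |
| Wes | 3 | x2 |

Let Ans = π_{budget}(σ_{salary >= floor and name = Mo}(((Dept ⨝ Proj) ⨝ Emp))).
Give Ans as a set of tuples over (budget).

Dept ⋈ Proj (natural join on floor): {(1, 3770, Pat, 6790), (1, 5960, Pat, 6790), (4, 1560, Mo, 8070), (4, 1560, Pat, 1670), (4, 1560, Pat, 3650), (4, 260, Mo, 8070), (4, 260, Pat, 1670), (4, 260, Pat, 3650), (4, 5560, Mo, 8070), (4, 5560, Pat, 1670), (4, 5560, Pat, 3650), (4, 7070, Mo, 8070), (4, 7070, Pat, 1670), (4, 7070, Pat, 3650), (6, 4780, Eve, 5710), (6, 4780, Wes, 5460), (6, 8140, Eve, 5710), (6, 8140, Wes, 5460)}
(Dept ⨝ Proj) ⋈ Emp (natural join on name): {(1, 3770, Pat, 6790, 20, k1), (1, 5960, Pat, 6790, 20, k1), (4, 1560, Mo, 8070, 15, rd), (4, 1560, Mo, 8070, 36, p2), (4, 1560, Pat, 1670, 20, k1), (4, 1560, Pat, 3650, 20, k1), (4, 260, Mo, 8070, 15, rd), (4, 260, Mo, 8070, 36, p2), (4, 260, Pat, 1670, 20, k1), (4, 260, Pat, 3650, 20, k1), (4, 5560, Mo, 8070, 15, rd), (4, 5560, Mo, 8070, 36, p2), (4, 5560, Pat, 1670, 20, k1), (4, 5560, Pat, 3650, 20, k1), (4, 7070, Mo, 8070, 15, rd), (4, 7070, Mo, 8070, 36, p2), (4, 7070, Pat, 1670, 20, k1), (4, 7070, Pat, 3650, 20, k1), (6, 4780, Wes, 5460, 13, p3), (6, 4780, Wes, 5460, 17, x1), (6, 4780, Wes, 5460, 3, x2), (6, 8140, Wes, 5460, 13, p3), (6, 8140, Wes, 5460, 17, x1), (6, 8140, Wes, 5460, 3, x2)}
Selection salary >= floor and name = Mo: {(4, 1560, Mo, 8070, 15, rd), (4, 1560, Mo, 8070, 36, p2), (4, 260, Mo, 8070, 15, rd), (4, 260, Mo, 8070, 36, p2), (4, 5560, Mo, 8070, 15, rd), (4, 5560, Mo, 8070, 36, p2), (4, 7070, Mo, 8070, 15, rd), (4, 7070, Mo, 8070, 36, p2)}
π_{budget} gives {1560, 260, 5560, 7070} (4 duplicate(s) eliminated).

{1560, 260, 5560, 7070}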